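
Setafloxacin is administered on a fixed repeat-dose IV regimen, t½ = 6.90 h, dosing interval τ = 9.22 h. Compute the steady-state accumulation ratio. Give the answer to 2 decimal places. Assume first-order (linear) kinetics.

1.66

k = ln2 / t½ = 0.693147 / 6.90 = 0.1005 h⁻¹
e^(−kτ) = e^(−0.1005 × 9.22) = 0.3959
Accumulation ratio R = 1 / (1 − e^(−kτ)) = 1 / (1 − 0.3959) = 1.655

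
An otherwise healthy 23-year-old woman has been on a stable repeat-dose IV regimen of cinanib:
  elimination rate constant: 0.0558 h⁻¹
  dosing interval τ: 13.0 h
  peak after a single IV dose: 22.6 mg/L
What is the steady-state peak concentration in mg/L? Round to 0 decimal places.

44 mg/L

e^(−kτ) = e^(−0.05580 × 13.0) = 0.4841
Accumulation ratio R = 1 / (1 − e^(−kτ)) = 1 / (1 − 0.4841) = 1.938
Steady-state peak = C₀ × R = 22.6 × 1.938 = 43.80 mg/L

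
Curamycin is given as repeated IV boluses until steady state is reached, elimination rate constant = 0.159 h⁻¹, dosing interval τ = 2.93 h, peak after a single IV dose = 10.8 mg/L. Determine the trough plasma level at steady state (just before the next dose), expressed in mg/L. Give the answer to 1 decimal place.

e^(−kτ) = e^(−0.1590 × 2.93) = 0.6276
Accumulation ratio R = 1 / (1 − e^(−kτ)) = 1 / (1 − 0.6276) = 2.685
Steady-state trough = C₀ × R × e^(−kτ) = 10.8 × 2.685 × 0.6276 = 18.20 mg/L

18.2 mg/L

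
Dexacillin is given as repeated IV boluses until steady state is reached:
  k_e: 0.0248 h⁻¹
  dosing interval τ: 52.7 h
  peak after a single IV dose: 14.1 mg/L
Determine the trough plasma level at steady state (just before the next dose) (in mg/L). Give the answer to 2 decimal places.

e^(−kτ) = e^(−0.02480 × 52.7) = 0.2706
Accumulation ratio R = 1 / (1 − e^(−kτ)) = 1 / (1 − 0.2706) = 1.371
Steady-state trough = C₀ × R × e^(−kτ) = 14.1 × 1.371 × 0.2706 = 5.231 mg/L

5.23 mg/L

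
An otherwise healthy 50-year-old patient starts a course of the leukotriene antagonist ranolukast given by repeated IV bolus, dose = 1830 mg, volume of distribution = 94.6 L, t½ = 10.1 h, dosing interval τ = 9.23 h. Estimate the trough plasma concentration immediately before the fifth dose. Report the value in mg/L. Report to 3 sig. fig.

20.1 mg/L

C₀ per dose = Dose / Vd = 1830 / 94.6 = 19.34 mg/L
k = ln2 / t½ = 0.693147 / 10.1 = 0.06863 h⁻¹
Fraction remaining after one interval: r = e^(−kτ) = e^(−0.06863 × 9.23) = 0.5308
Before dose 5, 4 doses have been given (aged 1τ, 2τ, 3τ, 4τ).
C_trough = C₀ × (r + r² + … + r^4) = C₀ × r(1−r^4)/(1−r)
        = 19.34 × 0.5308 × (1 − 0.07938) / (1 − 0.5308) = 20.14 mg/L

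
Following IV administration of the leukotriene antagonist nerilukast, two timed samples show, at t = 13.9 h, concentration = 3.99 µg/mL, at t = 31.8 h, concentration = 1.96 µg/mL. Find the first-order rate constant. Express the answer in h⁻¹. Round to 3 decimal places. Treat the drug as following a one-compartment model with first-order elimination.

0.040 h⁻¹

k = ln(C₁/C₂) / (t₂ − t₁) = ln(3.99/1.96) / (31.8 − 13.9)
  = 0.7108 / 17.90 = 0.03971 h⁻¹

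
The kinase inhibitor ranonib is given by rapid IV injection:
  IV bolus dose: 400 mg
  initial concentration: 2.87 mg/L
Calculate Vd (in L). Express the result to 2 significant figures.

Vd = Dose / C₀ = 400.0 / 2.87 = 139.4 L

140 L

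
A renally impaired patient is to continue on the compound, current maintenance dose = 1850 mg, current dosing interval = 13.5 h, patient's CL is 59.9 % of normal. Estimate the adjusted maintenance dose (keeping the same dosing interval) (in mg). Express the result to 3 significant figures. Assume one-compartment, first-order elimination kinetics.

1110 mg

To keep the same average steady-state level, dosing rate must scale with clearance.
CL ratio = 59.9 / 100 = 0.5990
New dose (same interval) = 1850 × 0.5990 = 1108 mg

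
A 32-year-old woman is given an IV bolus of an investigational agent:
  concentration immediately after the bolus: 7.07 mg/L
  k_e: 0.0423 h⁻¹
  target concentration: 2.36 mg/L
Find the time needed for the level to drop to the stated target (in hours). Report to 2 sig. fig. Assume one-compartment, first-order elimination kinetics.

t = ln(C₀ / C) / k = ln(7.070 / 2.36) / 0.04230
  = ln(2.996) / 0.04230 = 1.097 / 0.04230 = 25.93 h

26 h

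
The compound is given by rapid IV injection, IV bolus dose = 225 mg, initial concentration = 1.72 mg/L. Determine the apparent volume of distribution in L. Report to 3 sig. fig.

131 L

Vd = Dose / C₀ = 225.0 / 1.72 = 130.8 L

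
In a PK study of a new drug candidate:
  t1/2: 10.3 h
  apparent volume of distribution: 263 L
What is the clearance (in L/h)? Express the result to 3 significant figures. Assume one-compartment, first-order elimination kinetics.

17.7 L/h

k = ln2 / t½ = 0.693147 / 10.3 = 0.06730 h⁻¹
CL = k × Vd = 0.06730 × 263 = 17.70 L/h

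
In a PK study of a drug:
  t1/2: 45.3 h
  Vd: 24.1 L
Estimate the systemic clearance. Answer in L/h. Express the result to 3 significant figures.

k = ln2 / t½ = 0.693147 / 45.3 = 0.01530 h⁻¹
CL = k × Vd = 0.01530 × 24.1 = 0.3687 L/h

0.369 L/h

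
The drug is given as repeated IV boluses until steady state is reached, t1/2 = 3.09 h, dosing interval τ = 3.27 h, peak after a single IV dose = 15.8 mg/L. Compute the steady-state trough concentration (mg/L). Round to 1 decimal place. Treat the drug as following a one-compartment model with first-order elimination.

k = ln2 / t½ = 0.693147 / 3.09 = 0.2243 h⁻¹
e^(−kτ) = e^(−0.2243 × 3.27) = 0.4802
Accumulation ratio R = 1 / (1 − e^(−kτ)) = 1 / (1 − 0.4802) = 1.924
Steady-state trough = C₀ × R × e^(−kτ) = 15.8 × 1.924 × 0.4802 = 14.60 mg/L

14.6 mg/L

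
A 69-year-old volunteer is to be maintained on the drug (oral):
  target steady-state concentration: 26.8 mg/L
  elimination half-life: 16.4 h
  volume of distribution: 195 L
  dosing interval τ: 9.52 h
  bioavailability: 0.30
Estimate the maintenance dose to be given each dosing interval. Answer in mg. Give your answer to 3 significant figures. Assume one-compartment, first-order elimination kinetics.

k = ln2 / t½ = 0.693147 / 16.4 = 0.04227 h⁻¹
CL = k × Vd = 0.04227 × 195 = 8.243 L/h
At steady state, F × (Dose/τ) = Css × CL.
Dose = Css × CL × τ / F = 26.8 × 8.243 × 9.52 / 0.30 = 7010 mg

7010 mg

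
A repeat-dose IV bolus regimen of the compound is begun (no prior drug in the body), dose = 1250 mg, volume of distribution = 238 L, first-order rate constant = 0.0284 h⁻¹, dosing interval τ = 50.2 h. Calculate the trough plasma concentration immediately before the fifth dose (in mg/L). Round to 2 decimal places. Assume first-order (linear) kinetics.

1.66 mg/L

C₀ per dose = Dose / Vd = 1250 / 238 = 5.252 mg/L
Fraction remaining after one interval: r = e^(−kτ) = e^(−0.02840 × 50.2) = 0.2403
Before dose 5, 4 doses have been given (aged 1τ, 2τ, 3τ, 4τ).
C_trough = C₀ × (r + r² + … + r^4) = C₀ × r(1−r^4)/(1−r)
        = 5.252 × 0.2403 × (1 − 0.003334) / (1 − 0.2403) = 1.656 mg/L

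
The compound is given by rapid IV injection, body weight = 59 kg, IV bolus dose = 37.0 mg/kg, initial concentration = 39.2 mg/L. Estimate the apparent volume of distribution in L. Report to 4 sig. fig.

Dose = 37.0 × 59 = 2183 mg
Vd = Dose / C₀ = 2183 / 39.2 = 55.69 L

55.69 L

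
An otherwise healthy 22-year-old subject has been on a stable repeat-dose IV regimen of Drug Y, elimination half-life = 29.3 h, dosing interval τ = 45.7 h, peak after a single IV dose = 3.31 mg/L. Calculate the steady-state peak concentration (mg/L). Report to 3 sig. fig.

5.01 mg/L

k = ln2 / t½ = 0.693147 / 29.3 = 0.02366 h⁻¹
e^(−kτ) = e^(−0.02366 × 45.7) = 0.3392
Accumulation ratio R = 1 / (1 − e^(−kτ)) = 1 / (1 − 0.3392) = 1.513
Steady-state peak = C₀ × R = 3.31 × 1.513 = 5.008 mg/L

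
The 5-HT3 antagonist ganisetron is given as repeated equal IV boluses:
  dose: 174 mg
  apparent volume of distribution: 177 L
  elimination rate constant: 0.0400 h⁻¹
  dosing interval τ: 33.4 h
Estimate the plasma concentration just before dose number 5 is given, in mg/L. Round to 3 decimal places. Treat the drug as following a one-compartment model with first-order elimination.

C₀ per dose = Dose / Vd = 174 / 177 = 0.9831 mg/L
Fraction remaining after one interval: r = e^(−kτ) = e^(−0.04000 × 33.4) = 0.2629
Before dose 5, 4 doses have been given (aged 1τ, 2τ, 3τ, 4τ).
C_trough = C₀ × (r + r² + … + r^4) = C₀ × r(1−r^4)/(1−r)
        = 0.9831 × 0.2629 × (1 − 0.004777) / (1 − 0.2629) = 0.3490 mg/L

0.349 mg/L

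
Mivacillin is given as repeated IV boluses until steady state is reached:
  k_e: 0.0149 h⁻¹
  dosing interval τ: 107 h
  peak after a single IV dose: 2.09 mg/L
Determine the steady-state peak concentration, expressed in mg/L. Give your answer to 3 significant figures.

2.62 mg/L

e^(−kτ) = e^(−0.01490 × 107) = 0.2031
Accumulation ratio R = 1 / (1 − e^(−kτ)) = 1 / (1 − 0.2031) = 1.255
Steady-state peak = C₀ × R = 2.09 × 1.255 = 2.623 mg/L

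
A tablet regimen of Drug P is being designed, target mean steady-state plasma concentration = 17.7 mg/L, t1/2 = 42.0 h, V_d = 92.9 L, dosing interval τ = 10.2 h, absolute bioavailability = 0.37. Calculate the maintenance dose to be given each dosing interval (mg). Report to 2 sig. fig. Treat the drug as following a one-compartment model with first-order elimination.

k = ln2 / t½ = 0.693147 / 42.0 = 0.01650 h⁻¹
CL = k × Vd = 0.01650 × 92.9 = 1.533 L/h
At steady state, F × (Dose/τ) = Css × CL.
Dose = Css × CL × τ / F = 17.7 × 1.533 × 10.2 / 0.37 = 748.0 mg

750 mg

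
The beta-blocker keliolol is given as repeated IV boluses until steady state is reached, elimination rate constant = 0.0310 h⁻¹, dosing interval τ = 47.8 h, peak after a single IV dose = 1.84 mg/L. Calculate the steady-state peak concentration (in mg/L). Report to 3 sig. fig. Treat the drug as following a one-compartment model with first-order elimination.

e^(−kτ) = e^(−0.03100 × 47.8) = 0.2272
Accumulation ratio R = 1 / (1 − e^(−kτ)) = 1 / (1 − 0.2272) = 1.294
Steady-state peak = C₀ × R = 1.84 × 1.294 = 2.381 mg/L

2.38 mg/L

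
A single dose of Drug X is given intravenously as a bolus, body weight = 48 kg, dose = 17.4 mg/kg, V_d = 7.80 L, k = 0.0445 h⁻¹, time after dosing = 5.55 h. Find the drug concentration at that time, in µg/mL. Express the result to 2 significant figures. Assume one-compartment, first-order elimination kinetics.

84 µg/mL

Total dose = 17.4 × 48 = 835.2 mg
C₀ = Dose / Vd = 835.2 / 7.80 = 107.1 mg/L
C = C₀ · e^(−k·t) = 107.1 × e^(−0.04450 × 5.55)
  = 107.1 × 0.7812 = 83.67 mg/L
(83.67 mg/L = 83.67 µg/mL)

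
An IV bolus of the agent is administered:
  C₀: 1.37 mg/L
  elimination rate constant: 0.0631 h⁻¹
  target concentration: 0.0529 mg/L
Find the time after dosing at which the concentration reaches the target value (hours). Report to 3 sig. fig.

51.6 h

t = ln(C₀ / C) / k = ln(1.370 / 0.0529) / 0.06310
  = ln(25.90) / 0.06310 = 3.254 / 0.06310 = 51.57 h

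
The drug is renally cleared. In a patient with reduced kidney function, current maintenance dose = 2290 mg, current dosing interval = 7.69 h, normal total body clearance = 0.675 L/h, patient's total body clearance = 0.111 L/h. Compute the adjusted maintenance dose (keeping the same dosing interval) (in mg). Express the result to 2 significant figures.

380 mg

To keep the same average steady-state level, dosing rate must scale with clearance.
CL ratio = 0.111 / 0.675 = 0.1644
New dose (same interval) = 2290 × 0.1644 = 376.5 mg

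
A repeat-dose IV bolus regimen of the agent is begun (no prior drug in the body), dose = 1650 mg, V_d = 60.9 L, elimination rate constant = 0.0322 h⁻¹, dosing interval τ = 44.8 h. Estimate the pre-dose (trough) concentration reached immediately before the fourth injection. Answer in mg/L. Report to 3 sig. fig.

C₀ per dose = Dose / Vd = 1650 / 60.9 = 27.09 mg/L
Fraction remaining after one interval: r = e^(−kτ) = e^(−0.03220 × 44.8) = 0.2363
Before dose 4, 3 doses have been given (aged 1τ, 2τ, 3τ).
C_trough = C₀ × (r + r² + … + r^3) = C₀ × r(1−r^3)/(1−r)
        = 27.09 × 0.2363 × (1 − 0.01319) / (1 − 0.2363) = 8.271 mg/L

8.27 mg/L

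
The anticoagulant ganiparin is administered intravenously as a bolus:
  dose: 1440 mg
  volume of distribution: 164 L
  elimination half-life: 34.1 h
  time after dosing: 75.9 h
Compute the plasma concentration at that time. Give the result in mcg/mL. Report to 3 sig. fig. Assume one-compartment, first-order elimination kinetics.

C₀ = Dose / Vd = 1440 / 164 = 8.780 mg/L
k = ln2 / t½ = 0.693147 / 34.1 = 0.02033 h⁻¹
C = C₀ · e^(−k·t) = 8.780 × e^(−0.02033 × 75.9)
  = 8.780 × 0.2137 = 1.876 mg/L
(1.876 mg/L = 1.876 mcg/mL)

1.88 mcg/mL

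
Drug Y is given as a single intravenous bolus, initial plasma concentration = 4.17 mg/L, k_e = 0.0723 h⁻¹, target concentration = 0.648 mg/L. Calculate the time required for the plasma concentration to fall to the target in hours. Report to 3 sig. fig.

t = ln(C₀ / C) / k = ln(4.170 / 0.648) / 0.07230
  = ln(6.435) / 0.07230 = 1.862 / 0.07230 = 25.75 h

25.8 h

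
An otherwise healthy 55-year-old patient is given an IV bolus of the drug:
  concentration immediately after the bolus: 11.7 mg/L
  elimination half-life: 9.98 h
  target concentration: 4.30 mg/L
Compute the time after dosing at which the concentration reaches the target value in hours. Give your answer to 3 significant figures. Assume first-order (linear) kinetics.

k = ln2 / t½ = 0.693147 / 9.98 = 0.06945 h⁻¹
t = ln(C₀ / C) / k = ln(11.70 / 4.30) / 0.06945
  = ln(2.721) / 0.06945 = 1.001 / 0.06945 = 14.41 h

14.4 h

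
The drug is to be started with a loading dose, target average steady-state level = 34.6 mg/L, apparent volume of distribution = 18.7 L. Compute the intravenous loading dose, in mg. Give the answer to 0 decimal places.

647 mg

LD = Css × Vd = 34.6 × 18.7 = 647.0 mg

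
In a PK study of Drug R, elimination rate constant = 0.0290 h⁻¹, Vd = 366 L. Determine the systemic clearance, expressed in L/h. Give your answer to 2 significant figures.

11 L/h

CL = k × Vd = 0.0290 × 366 = 10.61 L/h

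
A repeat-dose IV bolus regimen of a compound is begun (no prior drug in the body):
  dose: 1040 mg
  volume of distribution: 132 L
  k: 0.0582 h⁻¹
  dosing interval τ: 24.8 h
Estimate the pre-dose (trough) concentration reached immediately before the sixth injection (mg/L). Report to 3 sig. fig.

2.43 mg/L

C₀ per dose = Dose / Vd = 1040 / 132 = 7.879 mg/L
Fraction remaining after one interval: r = e^(−kτ) = e^(−0.05820 × 24.8) = 0.2361
Before dose 6, 5 doses have been given (aged 1τ, 2τ, 3τ, 4τ, 5τ).
C_trough = C₀ × (r + r² + … + r^5) = C₀ × r(1−r^5)/(1−r)
        = 7.879 × 0.2361 × (1 − 0.0007336) / (1 − 0.2361) = 2.433 mg/L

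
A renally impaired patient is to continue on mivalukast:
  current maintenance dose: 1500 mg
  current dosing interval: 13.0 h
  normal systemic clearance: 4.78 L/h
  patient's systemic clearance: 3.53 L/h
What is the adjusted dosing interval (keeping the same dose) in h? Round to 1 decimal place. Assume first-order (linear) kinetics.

To keep the same average steady-state level, dosing rate must scale with clearance.
CL ratio = 3.53 / 4.78 = 0.7385
New interval (same dose) = 13.0 / 0.7385 = 17.60 h

17.6 h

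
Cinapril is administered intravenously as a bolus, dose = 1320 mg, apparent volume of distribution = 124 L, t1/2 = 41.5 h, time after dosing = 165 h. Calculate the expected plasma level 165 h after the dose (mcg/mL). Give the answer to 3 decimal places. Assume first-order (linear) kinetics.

0.677 mcg/mL

C₀ = Dose / Vd = 1320 / 124 = 10.65 mg/L
k = ln2 / t½ = 0.693147 / 41.5 = 0.01670 h⁻¹
C = C₀ · e^(−k·t) = 10.65 × e^(−0.01670 × 165)
  = 10.65 × 0.06358 = 0.6771 mg/L
(0.6771 mg/L = 0.6771 mcg/mL)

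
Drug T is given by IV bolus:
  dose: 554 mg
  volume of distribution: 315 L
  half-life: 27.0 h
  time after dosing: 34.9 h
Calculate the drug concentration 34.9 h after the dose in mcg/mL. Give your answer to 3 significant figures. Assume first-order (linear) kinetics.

C₀ = Dose / Vd = 554.0 / 315 = 1.759 mg/L
k = ln2 / t½ = 0.693147 / 27.0 = 0.02567 h⁻¹
C = C₀ · e^(−k·t) = 1.759 × e^(−0.02567 × 34.9)
  = 1.759 × 0.4082 = 0.7180 mg/L
(0.7180 mg/L = 0.7180 mcg/mL)

0.718 mcg/mL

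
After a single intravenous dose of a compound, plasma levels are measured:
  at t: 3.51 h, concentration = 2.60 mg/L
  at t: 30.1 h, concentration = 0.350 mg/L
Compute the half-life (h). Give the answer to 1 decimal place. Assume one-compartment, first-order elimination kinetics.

9.2 h

k = ln(C₁/C₂) / (t₂ − t₁) = ln(2.60/0.350) / (30.1 − 3.51)
  = 2.005 / 26.59 = 0.07540 h⁻¹
t½ = ln2 / k = 0.693147 / 0.07540 = 9.193 h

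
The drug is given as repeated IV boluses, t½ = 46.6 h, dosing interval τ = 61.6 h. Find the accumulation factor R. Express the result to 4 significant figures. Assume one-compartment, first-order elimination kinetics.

1.667

k = ln2 / t½ = 0.693147 / 46.6 = 0.01487 h⁻¹
e^(−kτ) = e^(−0.01487 × 61.6) = 0.4001
Accumulation ratio R = 1 / (1 − e^(−kτ)) = 1 / (1 − 0.4001) = 1.667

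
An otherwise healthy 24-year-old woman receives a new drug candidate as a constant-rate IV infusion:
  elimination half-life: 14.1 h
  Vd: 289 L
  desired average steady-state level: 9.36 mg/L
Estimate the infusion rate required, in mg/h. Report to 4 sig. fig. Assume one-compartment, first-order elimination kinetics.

133.0 mg/h

k = ln2 / t½ = 0.693147 / 14.1 = 0.04916 h⁻¹
CL = k × Vd = 0.04916 × 289 = 14.21 L/h
At steady state, infusion rate R₀ = Css × CL = 9.36 × 14.21 = 133.0 mg/h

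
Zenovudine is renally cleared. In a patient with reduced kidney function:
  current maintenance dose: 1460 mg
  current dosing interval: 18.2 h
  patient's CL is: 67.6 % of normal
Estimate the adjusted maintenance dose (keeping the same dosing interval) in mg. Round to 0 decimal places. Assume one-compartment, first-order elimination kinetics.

To keep the same average steady-state level, dosing rate must scale with clearance.
CL ratio = 67.6 / 100 = 0.6760
New dose (same interval) = 1460 × 0.6760 = 987.0 mg

987 mg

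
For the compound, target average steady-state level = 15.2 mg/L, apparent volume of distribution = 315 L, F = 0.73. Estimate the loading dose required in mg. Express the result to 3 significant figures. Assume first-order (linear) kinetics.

LD = Css × Vd / F = 15.2 × 315 / 0.73 = 6559 mg

6560 mg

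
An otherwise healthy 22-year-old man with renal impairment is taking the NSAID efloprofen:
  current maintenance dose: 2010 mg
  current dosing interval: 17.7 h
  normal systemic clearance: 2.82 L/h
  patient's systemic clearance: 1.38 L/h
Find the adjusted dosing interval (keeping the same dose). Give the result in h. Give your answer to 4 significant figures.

To keep the same average steady-state level, dosing rate must scale with clearance.
CL ratio = 1.38 / 2.82 = 0.4894
New interval (same dose) = 17.7 / 0.4894 = 36.17 h

36.17 h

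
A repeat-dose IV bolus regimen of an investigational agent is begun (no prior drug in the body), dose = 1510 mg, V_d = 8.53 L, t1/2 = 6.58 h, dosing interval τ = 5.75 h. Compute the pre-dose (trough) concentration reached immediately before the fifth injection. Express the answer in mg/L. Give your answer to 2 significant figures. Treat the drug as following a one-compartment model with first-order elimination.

190 mg/L

C₀ per dose = Dose / Vd = 1510 / 8.53 = 177.0 mg/L
k = ln2 / t½ = 0.693147 / 6.58 = 0.1053 h⁻¹
Fraction remaining after one interval: r = e^(−kτ) = e^(−0.1053 × 5.75) = 0.5458
Before dose 5, 4 doses have been given (aged 1τ, 2τ, 3τ, 4τ).
C_trough = C₀ × (r + r² + … + r^4) = C₀ × r(1−r^4)/(1−r)
        = 177.0 × 0.5458 × (1 − 0.08874) / (1 − 0.5458) = 193.8 mg/L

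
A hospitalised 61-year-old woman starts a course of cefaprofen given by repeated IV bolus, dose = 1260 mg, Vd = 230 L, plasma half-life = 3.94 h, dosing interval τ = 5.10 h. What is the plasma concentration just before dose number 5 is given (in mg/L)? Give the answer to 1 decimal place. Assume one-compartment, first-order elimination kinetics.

3.7 mg/L

C₀ per dose = Dose / Vd = 1260 / 230 = 5.478 mg/L
k = ln2 / t½ = 0.693147 / 3.94 = 0.1759 h⁻¹
Fraction remaining after one interval: r = e^(−kτ) = e^(−0.1759 × 5.10) = 0.4078
Before dose 5, 4 doses have been given (aged 1τ, 2τ, 3τ, 4τ).
C_trough = C₀ × (r + r² + … + r^4) = C₀ × r(1−r^4)/(1−r)
        = 5.478 × 0.4078 × (1 − 0.02766) / (1 − 0.4078) = 3.668 mg/L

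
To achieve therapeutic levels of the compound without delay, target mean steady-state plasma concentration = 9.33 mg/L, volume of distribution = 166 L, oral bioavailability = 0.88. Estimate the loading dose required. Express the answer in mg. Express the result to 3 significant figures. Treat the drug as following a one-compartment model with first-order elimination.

1760 mg

LD = Css × Vd / F = 9.33 × 166 / 0.88 = 1760 mg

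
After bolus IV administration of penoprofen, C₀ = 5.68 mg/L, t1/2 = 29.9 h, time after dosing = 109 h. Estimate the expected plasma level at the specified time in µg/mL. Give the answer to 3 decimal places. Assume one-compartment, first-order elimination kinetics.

k = ln2 / t½ = 0.693147 / 29.9 = 0.02318 h⁻¹
C = C₀ · e^(−k·t) = 5.680 × e^(−0.02318 × 109)
  = 5.680 × 0.07993 = 0.4540 mg/L
(0.4540 mg/L = 0.4540 µg/mL)

0.454 µg/mL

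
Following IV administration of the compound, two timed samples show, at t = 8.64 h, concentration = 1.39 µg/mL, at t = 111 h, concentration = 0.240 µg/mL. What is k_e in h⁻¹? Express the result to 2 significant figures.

0.017 h⁻¹

k = ln(C₁/C₂) / (t₂ − t₁) = ln(1.39/0.240) / (111 − 8.64)
  = 1.756 / 102.4 = 0.01715 h⁻¹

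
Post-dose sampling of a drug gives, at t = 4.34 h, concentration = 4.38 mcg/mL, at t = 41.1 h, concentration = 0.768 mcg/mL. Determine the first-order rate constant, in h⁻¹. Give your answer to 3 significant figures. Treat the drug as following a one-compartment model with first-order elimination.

0.0474 h⁻¹

k = ln(C₁/C₂) / (t₂ − t₁) = ln(4.38/0.768) / (41.1 − 4.34)
  = 1.741 / 36.76 = 0.04736 h⁻¹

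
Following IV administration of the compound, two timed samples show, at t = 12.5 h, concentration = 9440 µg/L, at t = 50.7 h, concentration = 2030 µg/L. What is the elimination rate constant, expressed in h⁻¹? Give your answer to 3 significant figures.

k = ln(C₁/C₂) / (t₂ − t₁) = ln(9440/2030) / (50.7 − 12.5)
  = 1.537 / 38.20 = 0.04024 h⁻¹

0.0402 h⁻¹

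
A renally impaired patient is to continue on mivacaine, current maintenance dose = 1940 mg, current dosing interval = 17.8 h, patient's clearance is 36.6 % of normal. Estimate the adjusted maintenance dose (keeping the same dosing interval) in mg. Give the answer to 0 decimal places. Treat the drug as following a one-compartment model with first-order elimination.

To keep the same average steady-state level, dosing rate must scale with clearance.
CL ratio = 36.6 / 100 = 0.3660
New dose (same interval) = 1940 × 0.3660 = 710.0 mg

710 mg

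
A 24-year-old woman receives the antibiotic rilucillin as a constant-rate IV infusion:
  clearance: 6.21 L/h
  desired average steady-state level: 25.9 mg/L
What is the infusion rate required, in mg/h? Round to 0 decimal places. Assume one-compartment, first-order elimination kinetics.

At steady state, infusion rate R₀ = Css × CL = 25.9 × 6.210 = 160.8 mg/h

161 mg/h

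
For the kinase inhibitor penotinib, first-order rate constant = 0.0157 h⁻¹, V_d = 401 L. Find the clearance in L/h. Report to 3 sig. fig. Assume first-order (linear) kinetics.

6.30 L/h

CL = k × Vd = 0.0157 × 401 = 6.296 L/h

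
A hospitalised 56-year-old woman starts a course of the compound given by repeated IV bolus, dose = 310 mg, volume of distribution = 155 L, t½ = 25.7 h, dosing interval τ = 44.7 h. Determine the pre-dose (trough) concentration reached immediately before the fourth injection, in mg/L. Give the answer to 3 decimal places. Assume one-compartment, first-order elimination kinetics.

0.832 mg/L

C₀ per dose = Dose / Vd = 310 / 155 = 2.000 mg/L
k = ln2 / t½ = 0.693147 / 25.7 = 0.02697 h⁻¹
Fraction remaining after one interval: r = e^(−kτ) = e^(−0.02697 × 44.7) = 0.2995
Before dose 4, 3 doses have been given (aged 1τ, 2τ, 3τ).
C_trough = C₀ × (r + r² + … + r^3) = C₀ × r(1−r^3)/(1−r)
        = 2.000 × 0.2995 × (1 − 0.02687) / (1 − 0.2995) = 0.8321 mg/L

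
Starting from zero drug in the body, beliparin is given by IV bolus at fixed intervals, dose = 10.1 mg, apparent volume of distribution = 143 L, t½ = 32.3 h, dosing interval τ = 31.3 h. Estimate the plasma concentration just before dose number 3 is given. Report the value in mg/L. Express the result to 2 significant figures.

0.055 mg/L

C₀ per dose = Dose / Vd = 10.1 / 143 = 0.07063 mg/L
k = ln2 / t½ = 0.693147 / 32.3 = 0.02146 h⁻¹
Fraction remaining after one interval: r = e^(−kτ) = e^(−0.02146 × 31.3) = 0.5108
Before dose 3, 2 doses have been given (aged 1τ, 2τ).
C_trough = C₀ × (r + r²) = 0.07063 × (0.5108 + 0.2609) = 0.05451 mg/L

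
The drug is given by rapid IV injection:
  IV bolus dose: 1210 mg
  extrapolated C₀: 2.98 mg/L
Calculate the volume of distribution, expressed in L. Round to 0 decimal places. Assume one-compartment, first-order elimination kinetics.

Vd = Dose / C₀ = 1210 / 2.98 = 406.0 L

406 L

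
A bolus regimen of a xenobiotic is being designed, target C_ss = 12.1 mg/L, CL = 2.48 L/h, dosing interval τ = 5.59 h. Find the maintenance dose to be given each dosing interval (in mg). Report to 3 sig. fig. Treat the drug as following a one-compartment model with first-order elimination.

168 mg

At steady state, Dose/τ = Css × CL.
Dose = Css × CL × τ = 12.1 × 2.480 × 5.59 = 167.7 mg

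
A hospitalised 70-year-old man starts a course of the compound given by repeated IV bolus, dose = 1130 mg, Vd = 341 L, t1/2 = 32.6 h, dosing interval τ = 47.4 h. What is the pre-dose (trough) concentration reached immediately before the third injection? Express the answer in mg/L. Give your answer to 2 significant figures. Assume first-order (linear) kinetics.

1.7 mg/L

C₀ per dose = Dose / Vd = 1130 / 341 = 3.314 mg/L
k = ln2 / t½ = 0.693147 / 32.6 = 0.02126 h⁻¹
Fraction remaining after one interval: r = e^(−kτ) = e^(−0.02126 × 47.4) = 0.3650
Before dose 3, 2 doses have been given (aged 1τ, 2τ).
C_trough = C₀ × (r + r²) = 3.314 × (0.3650 + 0.1332) = 1.651 mg/L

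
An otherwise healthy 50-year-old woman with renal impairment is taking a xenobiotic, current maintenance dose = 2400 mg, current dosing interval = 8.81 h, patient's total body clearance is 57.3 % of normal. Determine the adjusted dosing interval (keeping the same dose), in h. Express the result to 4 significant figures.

To keep the same average steady-state level, dosing rate must scale with clearance.
CL ratio = 57.3 / 100 = 0.5730
New interval (same dose) = 8.81 / 0.5730 = 15.38 h

15.38 h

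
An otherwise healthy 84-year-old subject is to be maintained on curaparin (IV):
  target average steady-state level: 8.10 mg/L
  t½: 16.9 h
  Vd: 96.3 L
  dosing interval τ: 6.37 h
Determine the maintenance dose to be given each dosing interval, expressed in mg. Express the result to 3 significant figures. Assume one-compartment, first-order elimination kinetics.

204 mg

k = ln2 / t½ = 0.693147 / 16.9 = 0.04101 h⁻¹
CL = k × Vd = 0.04101 × 96.3 = 3.949 L/h
At steady state, Dose/τ = Css × CL.
Dose = Css × CL × τ = 8.10 × 3.949 × 6.37 = 203.8 mg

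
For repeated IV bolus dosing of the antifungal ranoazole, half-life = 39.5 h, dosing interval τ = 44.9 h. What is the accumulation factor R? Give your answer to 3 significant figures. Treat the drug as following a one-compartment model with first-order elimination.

1.83

k = ln2 / t½ = 0.693147 / 39.5 = 0.01755 h⁻¹
e^(−kτ) = e^(−0.01755 × 44.9) = 0.4548
Accumulation ratio R = 1 / (1 − e^(−kτ)) = 1 / (1 − 0.4548) = 1.834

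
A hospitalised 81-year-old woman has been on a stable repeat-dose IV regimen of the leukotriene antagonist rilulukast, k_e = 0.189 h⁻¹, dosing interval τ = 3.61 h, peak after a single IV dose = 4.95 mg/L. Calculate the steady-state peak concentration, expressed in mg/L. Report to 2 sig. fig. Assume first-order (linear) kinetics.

e^(−kτ) = e^(−0.1890 × 3.61) = 0.5055
Accumulation ratio R = 1 / (1 − e^(−kτ)) = 1 / (1 − 0.5055) = 2.022
Steady-state peak = C₀ × R = 4.95 × 2.022 = 10.01 mg/L

10 mg/L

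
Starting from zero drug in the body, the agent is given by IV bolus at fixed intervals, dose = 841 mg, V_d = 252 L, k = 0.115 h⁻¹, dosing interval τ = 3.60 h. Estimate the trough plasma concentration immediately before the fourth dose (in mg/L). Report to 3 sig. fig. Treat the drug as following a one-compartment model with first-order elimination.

4.63 mg/L

C₀ per dose = Dose / Vd = 841 / 252 = 3.337 mg/L
Fraction remaining after one interval: r = e^(−kτ) = e^(−0.1150 × 3.60) = 0.6610
Before dose 4, 3 doses have been given (aged 1τ, 2τ, 3τ).
C_trough = C₀ × (r + r² + … + r^3) = C₀ × r(1−r^3)/(1−r)
        = 3.337 × 0.6610 × (1 − 0.2888) / (1 − 0.6610) = 4.628 mg/L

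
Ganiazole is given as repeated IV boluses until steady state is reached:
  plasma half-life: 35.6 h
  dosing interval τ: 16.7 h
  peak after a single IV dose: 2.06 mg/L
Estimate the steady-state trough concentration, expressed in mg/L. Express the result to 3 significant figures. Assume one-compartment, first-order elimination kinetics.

k = ln2 / t½ = 0.693147 / 35.6 = 0.01947 h⁻¹
e^(−kτ) = e^(−0.01947 × 16.7) = 0.7224
Accumulation ratio R = 1 / (1 − e^(−kτ)) = 1 / (1 − 0.7224) = 3.602
Steady-state trough = C₀ × R × e^(−kτ) = 2.06 × 3.602 × 0.7224 = 5.360 mg/L

5.36 mg/L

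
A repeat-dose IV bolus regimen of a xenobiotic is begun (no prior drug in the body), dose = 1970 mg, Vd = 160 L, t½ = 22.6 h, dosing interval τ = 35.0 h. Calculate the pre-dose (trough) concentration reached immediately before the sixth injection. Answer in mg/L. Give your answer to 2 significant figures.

6.4 mg/L

C₀ per dose = Dose / Vd = 1970 / 160 = 12.31 mg/L
k = ln2 / t½ = 0.693147 / 22.6 = 0.03067 h⁻¹
Fraction remaining after one interval: r = e^(−kτ) = e^(−0.03067 × 35.0) = 0.3418
Before dose 6, 5 doses have been given (aged 1τ, 2τ, 3τ, 4τ, 5τ).
C_trough = C₀ × (r + r² + … + r^5) = C₀ × r(1−r^5)/(1−r)
        = 12.31 × 0.3418 × (1 − 0.004665) / (1 − 0.3418) = 6.363 mg/L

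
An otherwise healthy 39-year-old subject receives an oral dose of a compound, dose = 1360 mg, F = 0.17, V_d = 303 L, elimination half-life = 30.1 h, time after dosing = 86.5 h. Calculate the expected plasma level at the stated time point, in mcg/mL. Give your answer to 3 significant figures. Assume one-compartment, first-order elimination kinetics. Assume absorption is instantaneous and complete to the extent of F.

Amount reaching circulation = F × Dose = 0.17 × 1360 = 231.2 mg
C₀ = F·Dose / Vd = 231.2 / 303 = 0.7630 mg/L
k = ln2 / t½ = 0.693147 / 30.1 = 0.02303 h⁻¹
C = C₀ · e^(−k·t) = 0.7630 × e^(−0.02303 × 86.5)
  = 0.7630 × 0.1364 = 0.1041 mg/L
(0.1041 mg/L = 0.1041 mcg/mL)

0.104 mcg/mL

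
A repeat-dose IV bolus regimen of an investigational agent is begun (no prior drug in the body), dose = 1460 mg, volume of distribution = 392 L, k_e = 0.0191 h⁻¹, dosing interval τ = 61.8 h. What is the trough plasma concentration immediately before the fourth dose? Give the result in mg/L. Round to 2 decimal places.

1.60 mg/L

C₀ per dose = Dose / Vd = 1460 / 392 = 3.724 mg/L
Fraction remaining after one interval: r = e^(−kτ) = e^(−0.01910 × 61.8) = 0.3072
Before dose 4, 3 doses have been given (aged 1τ, 2τ, 3τ).
C_trough = C₀ × (r + r² + … + r^3) = C₀ × r(1−r^3)/(1−r)
        = 3.724 × 0.3072 × (1 − 0.02899) / (1 − 0.3072) = 1.603 mg/L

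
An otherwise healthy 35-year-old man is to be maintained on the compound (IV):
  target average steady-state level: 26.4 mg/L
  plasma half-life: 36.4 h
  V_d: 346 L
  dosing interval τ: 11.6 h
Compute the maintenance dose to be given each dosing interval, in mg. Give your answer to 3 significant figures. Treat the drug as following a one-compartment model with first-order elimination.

2020 mg

k = ln2 / t½ = 0.693147 / 36.4 = 0.01904 h⁻¹
CL = k × Vd = 0.01904 × 346 = 6.588 L/h
At steady state, Dose/τ = Css × CL.
Dose = Css × CL × τ = 26.4 × 6.588 × 11.6 = 2018 mg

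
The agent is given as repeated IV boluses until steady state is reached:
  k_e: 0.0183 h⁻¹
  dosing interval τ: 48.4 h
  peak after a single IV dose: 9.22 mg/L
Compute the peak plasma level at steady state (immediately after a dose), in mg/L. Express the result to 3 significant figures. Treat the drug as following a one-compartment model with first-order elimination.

15.7 mg/L

e^(−kτ) = e^(−0.01830 × 48.4) = 0.4124
Accumulation ratio R = 1 / (1 − e^(−kτ)) = 1 / (1 − 0.4124) = 1.702
Steady-state peak = C₀ × R = 9.22 × 1.702 = 15.69 mg/L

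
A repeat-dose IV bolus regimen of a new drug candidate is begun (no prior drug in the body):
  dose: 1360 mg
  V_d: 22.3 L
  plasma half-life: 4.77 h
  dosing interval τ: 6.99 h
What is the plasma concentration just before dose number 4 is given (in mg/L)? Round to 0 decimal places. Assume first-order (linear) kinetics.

33 mg/L

C₀ per dose = Dose / Vd = 1360 / 22.3 = 60.99 mg/L
k = ln2 / t½ = 0.693147 / 4.77 = 0.1453 h⁻¹
Fraction remaining after one interval: r = e^(−kτ) = e^(−0.1453 × 6.99) = 0.3622
Before dose 4, 3 doses have been given (aged 1τ, 2τ, 3τ).
C_trough = C₀ × (r + r² + … + r^3) = C₀ × r(1−r^3)/(1−r)
        = 60.99 × 0.3622 × (1 − 0.04752) / (1 − 0.3622) = 32.99 mg/L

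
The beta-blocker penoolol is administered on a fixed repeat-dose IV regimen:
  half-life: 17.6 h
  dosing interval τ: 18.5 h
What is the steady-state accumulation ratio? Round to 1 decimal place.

k = ln2 / t½ = 0.693147 / 17.6 = 0.03938 h⁻¹
e^(−kτ) = e^(−0.03938 × 18.5) = 0.4826
Accumulation ratio R = 1 / (1 − e^(−kτ)) = 1 / (1 − 0.4826) = 1.933

1.9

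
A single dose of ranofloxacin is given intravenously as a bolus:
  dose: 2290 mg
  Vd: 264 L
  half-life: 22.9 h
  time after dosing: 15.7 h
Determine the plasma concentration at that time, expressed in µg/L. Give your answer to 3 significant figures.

5390 µg/L

C₀ = Dose / Vd = 2290 / 264 = 8.674 mg/L
k = ln2 / t½ = 0.693147 / 22.9 = 0.03027 h⁻¹
C = C₀ · e^(−k·t) = 8.674 × e^(−0.03027 × 15.7)
  = 8.674 × 0.6217 = 5.393 mg/L
Convert: 5.393 mg/L × 1000 = 5393 µg/L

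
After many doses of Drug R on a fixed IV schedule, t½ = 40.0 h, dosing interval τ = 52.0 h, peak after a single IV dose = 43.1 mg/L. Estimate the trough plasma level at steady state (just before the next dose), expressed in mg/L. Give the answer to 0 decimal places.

29 mg/L

k = ln2 / t½ = 0.693147 / 40.0 = 0.01733 h⁻¹
e^(−kτ) = e^(−0.01733 × 52.0) = 0.4061
Accumulation ratio R = 1 / (1 − e^(−kτ)) = 1 / (1 − 0.4061) = 1.684
Steady-state trough = C₀ × R × e^(−kτ) = 43.1 × 1.684 × 0.4061 = 29.47 mg/L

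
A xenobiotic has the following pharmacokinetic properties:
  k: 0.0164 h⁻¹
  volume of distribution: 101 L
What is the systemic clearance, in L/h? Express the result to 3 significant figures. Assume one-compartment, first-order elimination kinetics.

1.66 L/h

CL = k × Vd = 0.0164 × 101 = 1.656 L/h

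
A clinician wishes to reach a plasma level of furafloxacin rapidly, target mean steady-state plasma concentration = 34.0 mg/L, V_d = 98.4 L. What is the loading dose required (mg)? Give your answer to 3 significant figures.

LD = Css × Vd = 34.0 × 98.4 = 3346 mg

3350 mg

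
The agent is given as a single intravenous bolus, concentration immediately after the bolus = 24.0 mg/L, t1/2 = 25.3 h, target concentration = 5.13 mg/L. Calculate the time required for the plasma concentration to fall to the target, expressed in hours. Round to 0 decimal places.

56 h

k = ln2 / t½ = 0.693147 / 25.3 = 0.02740 h⁻¹
t = ln(C₀ / C) / k = ln(24.00 / 5.13) / 0.02740
  = ln(4.678) / 0.02740 = 1.543 / 0.02740 = 56.31 h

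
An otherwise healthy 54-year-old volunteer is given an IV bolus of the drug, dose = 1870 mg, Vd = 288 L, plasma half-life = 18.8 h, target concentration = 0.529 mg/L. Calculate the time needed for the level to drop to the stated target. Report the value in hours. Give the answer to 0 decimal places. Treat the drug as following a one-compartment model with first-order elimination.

68 h

C₀ = Dose / Vd = 1870 / 288 = 6.493 mg/L
k = ln2 / t½ = 0.693147 / 18.8 = 0.03687 h⁻¹
t = ln(C₀ / C) / k = ln(6.493 / 0.529) / 0.03687
  = ln(12.27) / 0.03687 = 2.507 / 0.03687 = 68.00 h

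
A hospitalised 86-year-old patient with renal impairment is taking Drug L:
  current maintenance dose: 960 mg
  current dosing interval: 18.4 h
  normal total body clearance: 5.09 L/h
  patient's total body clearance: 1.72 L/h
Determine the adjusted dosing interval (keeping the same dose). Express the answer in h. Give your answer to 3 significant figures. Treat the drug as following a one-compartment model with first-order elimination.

54.5 h

To keep the same average steady-state level, dosing rate must scale with clearance.
CL ratio = 1.72 / 5.09 = 0.3379
New interval (same dose) = 18.4 / 0.3379 = 54.45 h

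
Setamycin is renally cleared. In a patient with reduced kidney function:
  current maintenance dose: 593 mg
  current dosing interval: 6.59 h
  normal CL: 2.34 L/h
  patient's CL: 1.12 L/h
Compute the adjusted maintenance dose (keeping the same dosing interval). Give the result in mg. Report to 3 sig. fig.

To keep the same average steady-state level, dosing rate must scale with clearance.
CL ratio = 1.12 / 2.34 = 0.4786
New dose (same interval) = 593 × 0.4786 = 283.8 mg

284 mg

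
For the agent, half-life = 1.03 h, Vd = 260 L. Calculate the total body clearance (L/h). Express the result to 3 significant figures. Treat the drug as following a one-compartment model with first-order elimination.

k = ln2 / t½ = 0.693147 / 1.03 = 0.6730 h⁻¹
CL = k × Vd = 0.6730 × 260 = 175.0 L/h

175 L/h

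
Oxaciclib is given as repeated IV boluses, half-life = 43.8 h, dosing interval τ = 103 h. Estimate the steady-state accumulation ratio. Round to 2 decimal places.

k = ln2 / t½ = 0.693147 / 43.8 = 0.01583 h⁻¹
e^(−kτ) = e^(−0.01583 × 103) = 0.1958
Accumulation ratio R = 1 / (1 − e^(−kτ)) = 1 / (1 − 0.1958) = 1.243

1.24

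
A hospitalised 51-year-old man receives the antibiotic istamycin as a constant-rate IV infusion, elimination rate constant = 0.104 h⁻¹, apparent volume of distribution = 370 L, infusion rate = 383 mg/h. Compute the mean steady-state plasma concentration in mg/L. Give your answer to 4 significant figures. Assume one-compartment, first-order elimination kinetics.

CL = k × Vd = 0.1040 × 370 = 38.48 L/h
At steady state Css = R₀ / CL = 383 / 38.48 = 9.953 mg/L

9.953 mg/L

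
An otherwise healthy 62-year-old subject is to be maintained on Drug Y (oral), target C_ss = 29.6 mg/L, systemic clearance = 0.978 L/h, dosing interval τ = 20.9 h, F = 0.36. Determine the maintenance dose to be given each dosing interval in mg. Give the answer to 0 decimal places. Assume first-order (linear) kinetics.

At steady state, F × (Dose/τ) = Css × CL.
Dose = Css × CL × τ / F = 29.6 × 0.9780 × 20.9 / 0.36 = 1681 mg

1681 mg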